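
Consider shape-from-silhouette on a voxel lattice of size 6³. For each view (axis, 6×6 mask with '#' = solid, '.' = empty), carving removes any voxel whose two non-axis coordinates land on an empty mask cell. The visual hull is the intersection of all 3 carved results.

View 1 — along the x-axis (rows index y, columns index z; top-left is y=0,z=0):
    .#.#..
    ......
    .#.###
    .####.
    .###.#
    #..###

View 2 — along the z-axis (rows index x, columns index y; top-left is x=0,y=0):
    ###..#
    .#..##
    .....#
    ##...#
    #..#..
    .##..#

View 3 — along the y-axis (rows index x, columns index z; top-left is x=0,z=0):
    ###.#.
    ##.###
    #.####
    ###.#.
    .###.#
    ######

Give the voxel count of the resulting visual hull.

initial block: 6^3 = 216
carve view 1 (along x, YZ-mask fill 18/36): 108 voxels remain
carve view 2 (along z, XY-mask fill 16/36): 42 voxels remain
carve view 3 (along y, XZ-mask fill 28/36): 32 voxels remain

remaining voxels: 32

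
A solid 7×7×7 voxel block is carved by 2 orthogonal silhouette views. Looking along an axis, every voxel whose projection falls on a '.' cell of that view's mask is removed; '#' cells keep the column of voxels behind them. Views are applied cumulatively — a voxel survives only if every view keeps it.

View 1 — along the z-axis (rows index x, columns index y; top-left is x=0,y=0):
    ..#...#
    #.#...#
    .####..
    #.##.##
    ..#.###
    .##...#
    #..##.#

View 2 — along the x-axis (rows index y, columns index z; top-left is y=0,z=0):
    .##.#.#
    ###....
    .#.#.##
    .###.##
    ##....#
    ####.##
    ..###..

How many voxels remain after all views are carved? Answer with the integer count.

before carving: 343 voxels (7×7×7)
after view 1 [z-axis, 25 of 49 cells solid] → remaining = 175
after view 2 [x-axis, 28 of 49 cells solid] → remaining = 96

96 voxels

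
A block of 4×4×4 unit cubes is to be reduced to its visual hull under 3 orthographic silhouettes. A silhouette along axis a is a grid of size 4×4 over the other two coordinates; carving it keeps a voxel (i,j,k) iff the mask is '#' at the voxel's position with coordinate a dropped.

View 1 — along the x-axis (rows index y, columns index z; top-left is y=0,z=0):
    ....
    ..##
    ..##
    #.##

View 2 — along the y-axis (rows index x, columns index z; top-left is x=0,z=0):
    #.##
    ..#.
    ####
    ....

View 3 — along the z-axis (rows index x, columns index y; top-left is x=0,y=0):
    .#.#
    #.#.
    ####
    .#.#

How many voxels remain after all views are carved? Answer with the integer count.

before carving: 64 voxels (4×4×4)
V1 x: intersect with YZ mask (7 set) -- 28 left
V2 y: intersect with XZ mask (8 set) -- 17 left
V3 z: intersect with XY mask (10 set) -- 13 left

voxel count = 13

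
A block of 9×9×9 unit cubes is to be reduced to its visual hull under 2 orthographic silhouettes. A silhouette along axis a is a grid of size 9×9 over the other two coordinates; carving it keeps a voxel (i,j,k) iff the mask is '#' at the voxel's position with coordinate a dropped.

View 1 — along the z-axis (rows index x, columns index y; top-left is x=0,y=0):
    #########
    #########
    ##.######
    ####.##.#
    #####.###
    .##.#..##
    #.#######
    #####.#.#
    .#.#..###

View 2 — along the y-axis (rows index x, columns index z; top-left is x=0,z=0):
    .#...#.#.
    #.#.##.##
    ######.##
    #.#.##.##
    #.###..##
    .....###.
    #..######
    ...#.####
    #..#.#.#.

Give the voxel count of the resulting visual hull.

voxel count = 361

start: 9×9×9 = 729 voxels
carve view 1 (along z, XY-mask fill 66/81): 594 voxels remain
carve view 2 (along y, XZ-mask fill 48/81): 361 voxels remain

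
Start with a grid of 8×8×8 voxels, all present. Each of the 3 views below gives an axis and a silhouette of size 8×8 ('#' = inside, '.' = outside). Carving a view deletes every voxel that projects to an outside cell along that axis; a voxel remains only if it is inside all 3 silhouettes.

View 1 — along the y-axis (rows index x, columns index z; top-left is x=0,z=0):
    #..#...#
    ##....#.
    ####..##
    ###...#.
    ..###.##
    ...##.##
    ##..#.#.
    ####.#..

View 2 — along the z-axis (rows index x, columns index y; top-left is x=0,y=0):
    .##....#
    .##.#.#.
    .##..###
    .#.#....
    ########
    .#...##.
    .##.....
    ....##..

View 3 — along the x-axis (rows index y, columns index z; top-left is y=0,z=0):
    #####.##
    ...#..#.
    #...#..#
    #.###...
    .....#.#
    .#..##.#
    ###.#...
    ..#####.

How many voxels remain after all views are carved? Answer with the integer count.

|visual hull| = 55

full grid |V| = 512
carve view 1 (along y, XZ-mask fill 34/64): 272 voxels remain
carve view 2 (along z, XY-mask fill 29/64): 129 voxels remain
carve view 3 (along x, YZ-mask fill 31/64): 55 voxels remain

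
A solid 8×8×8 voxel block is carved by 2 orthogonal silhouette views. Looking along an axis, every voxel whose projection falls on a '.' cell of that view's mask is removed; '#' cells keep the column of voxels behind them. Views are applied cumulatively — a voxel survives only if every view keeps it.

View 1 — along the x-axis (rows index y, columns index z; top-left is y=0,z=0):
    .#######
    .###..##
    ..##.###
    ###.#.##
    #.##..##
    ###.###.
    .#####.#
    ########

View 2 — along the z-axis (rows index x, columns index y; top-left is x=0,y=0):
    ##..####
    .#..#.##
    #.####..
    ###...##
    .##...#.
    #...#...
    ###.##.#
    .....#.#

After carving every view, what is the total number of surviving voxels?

199 voxels

initial block: 8^3 = 512
[1] x-view keeps 48 columns → grid now 384
[2] z-view keeps 33 columns → grid now 199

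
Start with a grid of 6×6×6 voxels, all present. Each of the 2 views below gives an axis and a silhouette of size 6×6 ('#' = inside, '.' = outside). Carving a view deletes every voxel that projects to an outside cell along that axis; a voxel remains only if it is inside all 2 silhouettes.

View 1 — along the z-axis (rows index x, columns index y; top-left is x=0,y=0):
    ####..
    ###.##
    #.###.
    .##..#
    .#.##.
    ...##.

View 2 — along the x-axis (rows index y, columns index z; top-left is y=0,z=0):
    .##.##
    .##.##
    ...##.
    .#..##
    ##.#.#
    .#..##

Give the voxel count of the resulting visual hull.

remaining voxels: 70

initial block: 6^3 = 216
step 1: project along z, AND mask (21/36) → |grid| = 126
step 2: project along x, AND mask (20/36) → |grid| = 70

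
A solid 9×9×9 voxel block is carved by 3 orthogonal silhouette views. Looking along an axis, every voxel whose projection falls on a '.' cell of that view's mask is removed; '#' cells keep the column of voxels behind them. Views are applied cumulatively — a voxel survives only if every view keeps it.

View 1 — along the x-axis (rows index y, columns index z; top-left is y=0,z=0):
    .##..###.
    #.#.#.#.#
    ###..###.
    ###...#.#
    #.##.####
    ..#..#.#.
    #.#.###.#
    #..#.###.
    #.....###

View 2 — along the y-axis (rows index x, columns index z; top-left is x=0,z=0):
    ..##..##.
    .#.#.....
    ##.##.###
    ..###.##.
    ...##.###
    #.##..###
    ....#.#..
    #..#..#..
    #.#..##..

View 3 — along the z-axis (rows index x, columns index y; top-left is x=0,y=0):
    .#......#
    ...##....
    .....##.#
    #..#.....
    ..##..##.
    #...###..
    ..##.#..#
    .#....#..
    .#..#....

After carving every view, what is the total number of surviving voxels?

59 voxels

start: 9×9×9 = 729 voxels
carve view 1 (along x, YZ-mask fill 46/81): 414 voxels remain
carve view 2 (along y, XZ-mask fill 38/81): 199 voxels remain
carve view 3 (along z, XY-mask fill 25/81): 59 voxels remain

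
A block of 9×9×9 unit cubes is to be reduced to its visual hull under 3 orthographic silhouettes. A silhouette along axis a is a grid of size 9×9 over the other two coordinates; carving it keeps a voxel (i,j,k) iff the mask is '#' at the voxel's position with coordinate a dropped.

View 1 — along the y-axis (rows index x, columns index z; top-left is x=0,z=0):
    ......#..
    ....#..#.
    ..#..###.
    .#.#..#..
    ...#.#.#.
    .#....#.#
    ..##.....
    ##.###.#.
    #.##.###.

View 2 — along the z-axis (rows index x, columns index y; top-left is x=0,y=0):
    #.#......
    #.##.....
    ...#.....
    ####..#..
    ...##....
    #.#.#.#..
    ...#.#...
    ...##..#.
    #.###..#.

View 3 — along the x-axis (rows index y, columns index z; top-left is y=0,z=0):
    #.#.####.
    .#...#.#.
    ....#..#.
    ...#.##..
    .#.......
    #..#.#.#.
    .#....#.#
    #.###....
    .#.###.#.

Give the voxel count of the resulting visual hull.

voxel count = 40

before carving: 729 voxels (9×9×9)
[1] y-view keeps 30 columns → grid now 270
[2] z-view keeps 27 columns → grid now 97
[3] x-view keeps 31 columns → grid now 40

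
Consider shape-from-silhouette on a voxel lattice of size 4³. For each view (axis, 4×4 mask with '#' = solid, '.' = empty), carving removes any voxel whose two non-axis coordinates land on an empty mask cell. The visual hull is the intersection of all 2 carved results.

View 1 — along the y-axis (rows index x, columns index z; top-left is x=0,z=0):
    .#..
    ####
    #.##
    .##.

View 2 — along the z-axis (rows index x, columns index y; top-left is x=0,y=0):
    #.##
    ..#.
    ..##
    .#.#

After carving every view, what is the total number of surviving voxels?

voxel count = 17

before carving: 64 voxels (4×4×4)
step 1: project along y, AND mask (10/16) → |grid| = 40
step 2: project along z, AND mask (8/16) → |grid| = 17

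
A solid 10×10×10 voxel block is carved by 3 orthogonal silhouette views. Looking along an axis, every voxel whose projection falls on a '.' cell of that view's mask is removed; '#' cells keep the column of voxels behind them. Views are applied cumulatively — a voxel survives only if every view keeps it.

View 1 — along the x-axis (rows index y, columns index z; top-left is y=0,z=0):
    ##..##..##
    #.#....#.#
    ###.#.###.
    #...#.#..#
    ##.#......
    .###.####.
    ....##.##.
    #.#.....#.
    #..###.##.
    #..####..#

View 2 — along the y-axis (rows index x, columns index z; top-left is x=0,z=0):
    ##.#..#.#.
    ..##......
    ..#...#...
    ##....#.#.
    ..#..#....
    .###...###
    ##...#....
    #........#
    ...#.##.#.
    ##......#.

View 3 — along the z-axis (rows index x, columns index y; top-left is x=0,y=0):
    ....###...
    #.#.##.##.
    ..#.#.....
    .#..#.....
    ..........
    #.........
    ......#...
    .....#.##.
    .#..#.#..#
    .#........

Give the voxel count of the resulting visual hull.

voxel count = 32

start: 10×10×10 = 1000 voxels
V1 x: intersect with YZ mask (50 set) -- 500 left
V2 y: intersect with XZ mask (33 set) -- 166 left
V3 z: intersect with XY mask (23 set) -- 32 left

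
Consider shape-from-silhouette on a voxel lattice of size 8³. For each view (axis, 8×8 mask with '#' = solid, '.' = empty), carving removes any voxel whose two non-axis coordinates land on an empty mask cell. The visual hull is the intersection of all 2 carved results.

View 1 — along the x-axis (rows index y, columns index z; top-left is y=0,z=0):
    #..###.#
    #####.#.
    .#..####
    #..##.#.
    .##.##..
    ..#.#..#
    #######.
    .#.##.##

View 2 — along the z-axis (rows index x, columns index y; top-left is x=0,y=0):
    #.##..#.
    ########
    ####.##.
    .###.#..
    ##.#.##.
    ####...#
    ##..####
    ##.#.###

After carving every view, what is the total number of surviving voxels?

remaining voxels: 218

start: 8×8×8 = 512 voxels
after view 1 [x-axis, 39 of 64 cells solid] → remaining = 312
after view 2 [z-axis, 44 of 64 cells solid] → remaining = 218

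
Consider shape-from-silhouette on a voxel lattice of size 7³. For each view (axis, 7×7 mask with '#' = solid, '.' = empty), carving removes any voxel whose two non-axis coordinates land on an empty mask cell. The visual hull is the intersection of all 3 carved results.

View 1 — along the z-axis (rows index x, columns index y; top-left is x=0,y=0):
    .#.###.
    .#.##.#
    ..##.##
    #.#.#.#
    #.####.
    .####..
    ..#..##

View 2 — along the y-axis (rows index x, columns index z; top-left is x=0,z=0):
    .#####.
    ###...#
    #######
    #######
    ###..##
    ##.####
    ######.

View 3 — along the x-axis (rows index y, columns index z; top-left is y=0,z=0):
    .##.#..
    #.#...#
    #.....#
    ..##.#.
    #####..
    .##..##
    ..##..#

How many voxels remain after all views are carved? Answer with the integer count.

remaining voxels: 74

start: 7×7×7 = 343 voxels
carve view 1 (along z, XY-mask fill 28/49): 196 voxels remain
carve view 2 (along y, XZ-mask fill 40/49): 159 voxels remain
carve view 3 (along x, YZ-mask fill 23/49): 74 voxels remain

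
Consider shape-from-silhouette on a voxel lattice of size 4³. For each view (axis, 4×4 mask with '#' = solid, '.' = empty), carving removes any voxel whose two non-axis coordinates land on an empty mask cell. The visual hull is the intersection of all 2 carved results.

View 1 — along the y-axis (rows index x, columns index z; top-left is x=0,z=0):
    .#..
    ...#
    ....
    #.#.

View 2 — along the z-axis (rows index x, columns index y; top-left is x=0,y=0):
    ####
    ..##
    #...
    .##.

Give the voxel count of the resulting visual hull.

10 voxels

full grid |V| = 64
[1] y-view keeps 4 columns → grid now 16
[2] z-view keeps 9 columns → grid now 10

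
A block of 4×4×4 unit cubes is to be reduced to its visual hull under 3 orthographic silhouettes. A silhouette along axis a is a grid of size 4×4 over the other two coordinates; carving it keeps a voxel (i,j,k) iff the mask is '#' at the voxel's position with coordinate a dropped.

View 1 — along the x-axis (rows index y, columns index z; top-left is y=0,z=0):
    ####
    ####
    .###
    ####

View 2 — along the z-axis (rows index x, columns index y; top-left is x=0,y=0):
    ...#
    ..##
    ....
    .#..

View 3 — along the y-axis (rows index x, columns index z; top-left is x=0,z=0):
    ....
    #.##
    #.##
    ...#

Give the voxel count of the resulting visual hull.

initial block: 4^3 = 64
carve view 1 (along x, YZ-mask fill 15/16): 60 voxels remain
carve view 2 (along z, XY-mask fill 4/16): 15 voxels remain
carve view 3 (along y, XZ-mask fill 7/16): 6 voxels remain

6 voxels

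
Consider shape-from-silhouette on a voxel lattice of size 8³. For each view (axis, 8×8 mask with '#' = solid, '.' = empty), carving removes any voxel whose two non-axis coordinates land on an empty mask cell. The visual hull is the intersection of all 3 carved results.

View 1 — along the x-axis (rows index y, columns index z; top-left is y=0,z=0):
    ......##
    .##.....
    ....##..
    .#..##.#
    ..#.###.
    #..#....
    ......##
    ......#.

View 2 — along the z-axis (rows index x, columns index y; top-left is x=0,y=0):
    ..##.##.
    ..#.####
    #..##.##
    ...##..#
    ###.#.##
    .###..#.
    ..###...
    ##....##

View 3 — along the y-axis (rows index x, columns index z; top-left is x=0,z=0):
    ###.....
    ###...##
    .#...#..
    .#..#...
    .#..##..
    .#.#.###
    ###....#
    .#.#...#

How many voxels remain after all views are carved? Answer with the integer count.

remaining voxels: 32

before carving: 512 voxels (8×8×8)
V1 x: intersect with YZ mask (19 set) -- 152 left
V2 z: intersect with XY mask (34 set) -- 83 left
V3 y: intersect with XZ mask (27 set) -- 32 left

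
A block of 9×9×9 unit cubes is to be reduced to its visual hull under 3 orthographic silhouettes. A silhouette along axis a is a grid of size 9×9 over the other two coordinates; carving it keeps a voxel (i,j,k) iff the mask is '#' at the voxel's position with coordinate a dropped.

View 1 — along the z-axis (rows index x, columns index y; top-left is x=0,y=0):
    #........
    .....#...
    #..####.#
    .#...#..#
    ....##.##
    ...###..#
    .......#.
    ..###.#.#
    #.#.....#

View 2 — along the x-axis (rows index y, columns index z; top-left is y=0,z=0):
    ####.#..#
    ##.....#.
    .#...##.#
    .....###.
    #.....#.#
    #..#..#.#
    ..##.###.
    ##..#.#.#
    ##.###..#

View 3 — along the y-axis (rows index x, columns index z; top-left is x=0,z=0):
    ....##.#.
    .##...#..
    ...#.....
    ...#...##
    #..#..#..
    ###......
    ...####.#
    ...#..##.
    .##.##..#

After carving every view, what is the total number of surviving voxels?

voxel count = 46

full grid |V| = 729
  1. axis=2 (XY plane), |mask|=28  ⇒  voxels=252
  2. axis=0 (YZ plane), |mask|=39  ⇒  voxels=126
  3. axis=1 (XZ plane), |mask|=29  ⇒  voxels=46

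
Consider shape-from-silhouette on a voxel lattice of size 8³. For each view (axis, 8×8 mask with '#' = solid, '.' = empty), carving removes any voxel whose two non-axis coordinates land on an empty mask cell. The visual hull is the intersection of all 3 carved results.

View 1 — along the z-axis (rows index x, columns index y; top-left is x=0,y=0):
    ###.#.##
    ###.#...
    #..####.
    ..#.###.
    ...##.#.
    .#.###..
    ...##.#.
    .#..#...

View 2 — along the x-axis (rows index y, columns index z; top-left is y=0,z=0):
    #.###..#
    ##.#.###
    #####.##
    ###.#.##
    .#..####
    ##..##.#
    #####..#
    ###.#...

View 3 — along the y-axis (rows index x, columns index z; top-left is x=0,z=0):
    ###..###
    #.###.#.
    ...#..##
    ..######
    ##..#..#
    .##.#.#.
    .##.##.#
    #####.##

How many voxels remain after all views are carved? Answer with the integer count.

voxel count = 106

initial block: 8^3 = 512
step 1: project along z, AND mask (31/64) → |grid| = 248
step 2: project along x, AND mask (44/64) → |grid| = 173
step 3: project along y, AND mask (40/64) → |grid| = 106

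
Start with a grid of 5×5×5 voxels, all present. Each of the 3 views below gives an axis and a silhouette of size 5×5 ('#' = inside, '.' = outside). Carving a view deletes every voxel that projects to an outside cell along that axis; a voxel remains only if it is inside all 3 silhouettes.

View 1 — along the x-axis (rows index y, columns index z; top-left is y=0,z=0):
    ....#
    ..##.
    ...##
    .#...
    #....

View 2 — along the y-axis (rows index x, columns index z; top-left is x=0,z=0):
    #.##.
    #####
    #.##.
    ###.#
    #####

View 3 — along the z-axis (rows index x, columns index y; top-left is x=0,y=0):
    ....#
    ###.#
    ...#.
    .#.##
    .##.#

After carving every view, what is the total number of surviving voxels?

start: 5×5×5 = 125 voxels
step 1: project along x, AND mask (7/25) → |grid| = 35
step 2: project along y, AND mask (20/25) → |grid| = 27
step 3: project along z, AND mask (12/25) → |grid| = 15

|visual hull| = 15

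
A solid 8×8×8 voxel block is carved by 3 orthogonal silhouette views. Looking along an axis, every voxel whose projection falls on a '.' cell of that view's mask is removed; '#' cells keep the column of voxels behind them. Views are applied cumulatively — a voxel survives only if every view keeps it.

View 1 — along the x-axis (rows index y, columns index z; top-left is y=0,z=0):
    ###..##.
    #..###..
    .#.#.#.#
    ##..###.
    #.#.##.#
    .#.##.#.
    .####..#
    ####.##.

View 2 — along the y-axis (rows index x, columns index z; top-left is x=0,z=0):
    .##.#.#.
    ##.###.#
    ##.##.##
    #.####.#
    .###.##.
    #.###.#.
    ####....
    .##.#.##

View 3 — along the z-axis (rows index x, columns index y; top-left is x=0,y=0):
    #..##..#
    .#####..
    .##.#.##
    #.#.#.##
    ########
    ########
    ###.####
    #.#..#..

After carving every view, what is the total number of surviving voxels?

voxel count = 140

initial block: 8^3 = 512
after view 1 [x-axis, 38 of 64 cells solid] → remaining = 304
after view 2 [y-axis, 41 of 64 cells solid] → remaining = 195
after view 3 [z-axis, 45 of 64 cells solid] → remaining = 140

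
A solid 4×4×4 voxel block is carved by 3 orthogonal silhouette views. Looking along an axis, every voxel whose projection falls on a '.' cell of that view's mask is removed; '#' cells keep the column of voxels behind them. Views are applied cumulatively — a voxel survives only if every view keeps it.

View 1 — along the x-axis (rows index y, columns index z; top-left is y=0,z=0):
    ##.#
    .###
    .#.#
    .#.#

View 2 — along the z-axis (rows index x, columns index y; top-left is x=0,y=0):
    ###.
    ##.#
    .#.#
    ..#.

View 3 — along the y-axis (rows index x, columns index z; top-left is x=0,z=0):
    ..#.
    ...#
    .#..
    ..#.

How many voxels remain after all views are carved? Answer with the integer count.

initial block: 4^3 = 64
[1] x-view keeps 10 columns → grid now 40
[2] z-view keeps 9 columns → grid now 23
[3] y-view keeps 4 columns → grid now 6

remaining voxels: 6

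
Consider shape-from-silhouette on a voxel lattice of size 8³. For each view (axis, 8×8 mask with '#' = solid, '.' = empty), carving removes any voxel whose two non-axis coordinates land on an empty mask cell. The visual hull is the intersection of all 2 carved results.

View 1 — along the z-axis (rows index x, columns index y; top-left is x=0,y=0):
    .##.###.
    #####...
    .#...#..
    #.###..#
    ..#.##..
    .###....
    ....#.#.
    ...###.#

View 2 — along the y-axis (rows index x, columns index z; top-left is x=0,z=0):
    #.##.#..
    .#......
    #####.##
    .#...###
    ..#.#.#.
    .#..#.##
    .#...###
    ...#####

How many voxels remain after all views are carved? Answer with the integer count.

full grid |V| = 512
carve view 1 (along z, XY-mask fill 29/64): 232 voxels remain
carve view 2 (along y, XZ-mask fill 32/64): 108 voxels remain

remaining voxels: 108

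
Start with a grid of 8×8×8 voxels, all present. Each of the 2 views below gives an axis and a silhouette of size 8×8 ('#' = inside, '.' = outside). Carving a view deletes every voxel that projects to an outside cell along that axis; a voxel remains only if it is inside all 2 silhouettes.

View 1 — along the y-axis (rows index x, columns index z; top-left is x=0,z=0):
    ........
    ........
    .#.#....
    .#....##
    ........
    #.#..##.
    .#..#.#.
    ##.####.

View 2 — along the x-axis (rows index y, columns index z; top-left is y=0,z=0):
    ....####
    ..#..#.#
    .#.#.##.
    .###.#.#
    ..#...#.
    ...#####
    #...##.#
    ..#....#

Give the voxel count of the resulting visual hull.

start: 8×8×8 = 512 voxels
carve view 1 (along y, XZ-mask fill 18/64): 144 voxels remain
carve view 2 (along x, YZ-mask fill 29/64): 60 voxels remain

|visual hull| = 60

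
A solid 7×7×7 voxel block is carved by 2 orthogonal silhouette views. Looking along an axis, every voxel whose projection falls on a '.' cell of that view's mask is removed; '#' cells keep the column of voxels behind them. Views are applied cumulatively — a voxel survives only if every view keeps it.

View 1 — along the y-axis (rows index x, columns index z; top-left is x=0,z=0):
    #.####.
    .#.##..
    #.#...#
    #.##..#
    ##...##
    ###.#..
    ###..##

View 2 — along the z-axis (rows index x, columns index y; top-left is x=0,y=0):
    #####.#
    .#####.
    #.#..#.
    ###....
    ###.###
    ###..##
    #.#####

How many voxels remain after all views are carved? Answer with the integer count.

before carving: 343 voxels (7×7×7)
  1. axis=1 (XZ plane), |mask|=28  ⇒  voxels=196
  2. axis=2 (XY plane), |mask|=34  ⇒  voxels=140

|visual hull| = 140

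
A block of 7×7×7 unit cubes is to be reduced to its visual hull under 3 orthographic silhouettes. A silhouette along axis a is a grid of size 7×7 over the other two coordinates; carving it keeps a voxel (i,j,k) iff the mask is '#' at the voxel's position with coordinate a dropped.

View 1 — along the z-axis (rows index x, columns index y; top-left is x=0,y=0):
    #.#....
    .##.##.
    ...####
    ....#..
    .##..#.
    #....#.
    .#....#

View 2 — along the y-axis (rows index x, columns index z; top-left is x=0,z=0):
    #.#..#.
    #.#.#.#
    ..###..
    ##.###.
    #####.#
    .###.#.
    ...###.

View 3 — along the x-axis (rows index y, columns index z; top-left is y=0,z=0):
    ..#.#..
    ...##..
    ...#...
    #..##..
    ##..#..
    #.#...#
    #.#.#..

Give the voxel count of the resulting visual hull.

start: 7×7×7 = 343 voxels
[1] z-view keeps 18 columns → grid now 126
[2] y-view keeps 28 columns → grid now 71
[3] x-view keeps 17 columns → grid now 27

|visual hull| = 27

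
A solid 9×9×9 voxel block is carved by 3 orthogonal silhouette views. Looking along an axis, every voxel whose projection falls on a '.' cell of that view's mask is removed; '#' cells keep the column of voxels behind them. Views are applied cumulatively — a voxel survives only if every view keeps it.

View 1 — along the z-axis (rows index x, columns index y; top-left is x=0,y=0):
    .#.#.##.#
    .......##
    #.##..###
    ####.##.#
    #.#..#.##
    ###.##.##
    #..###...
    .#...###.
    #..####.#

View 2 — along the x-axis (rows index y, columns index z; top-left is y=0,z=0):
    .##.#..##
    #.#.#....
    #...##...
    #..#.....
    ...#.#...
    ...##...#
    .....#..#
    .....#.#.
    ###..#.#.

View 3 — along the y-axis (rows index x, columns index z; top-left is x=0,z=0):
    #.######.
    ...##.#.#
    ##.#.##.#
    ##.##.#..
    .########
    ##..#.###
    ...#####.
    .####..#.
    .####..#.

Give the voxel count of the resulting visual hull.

initial block: 9^3 = 729
  1. axis=2 (XY plane), |mask|=46  ⇒  voxels=414
  2. axis=0 (YZ plane), |mask|=27  ⇒  voxels=146
  3. axis=1 (XZ plane), |mask|=51  ⇒  voxels=89

voxel count = 89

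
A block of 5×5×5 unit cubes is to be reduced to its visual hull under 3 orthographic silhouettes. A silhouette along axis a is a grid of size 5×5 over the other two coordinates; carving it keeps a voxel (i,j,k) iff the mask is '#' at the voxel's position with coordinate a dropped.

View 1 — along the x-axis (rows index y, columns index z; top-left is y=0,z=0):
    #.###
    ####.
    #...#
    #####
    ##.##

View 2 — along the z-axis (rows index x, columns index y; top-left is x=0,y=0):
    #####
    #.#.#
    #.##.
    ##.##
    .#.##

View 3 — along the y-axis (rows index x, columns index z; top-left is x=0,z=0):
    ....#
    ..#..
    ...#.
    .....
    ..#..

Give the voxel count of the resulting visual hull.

voxel count = 9

initial block: 5^3 = 125
step 1: project along x, AND mask (19/25) → |grid| = 95
step 2: project along z, AND mask (18/25) → |grid| = 70
step 3: project along y, AND mask (4/25) → |grid| = 9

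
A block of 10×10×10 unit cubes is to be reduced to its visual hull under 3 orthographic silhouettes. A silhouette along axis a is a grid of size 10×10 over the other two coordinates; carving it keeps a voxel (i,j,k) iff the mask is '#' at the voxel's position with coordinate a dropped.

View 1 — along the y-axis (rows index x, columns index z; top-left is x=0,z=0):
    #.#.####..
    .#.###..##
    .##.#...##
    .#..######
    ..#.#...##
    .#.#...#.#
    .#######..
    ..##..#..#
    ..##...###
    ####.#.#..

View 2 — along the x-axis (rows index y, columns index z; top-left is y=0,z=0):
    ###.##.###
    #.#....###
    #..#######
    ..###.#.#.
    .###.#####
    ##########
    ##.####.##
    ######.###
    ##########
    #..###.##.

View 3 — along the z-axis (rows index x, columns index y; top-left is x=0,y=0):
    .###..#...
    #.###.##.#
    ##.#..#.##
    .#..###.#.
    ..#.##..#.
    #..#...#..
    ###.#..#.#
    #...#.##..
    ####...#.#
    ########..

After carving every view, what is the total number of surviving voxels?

voxel count = 220

start: 10×10×10 = 1000 voxels
carve view 1 (along y, XZ-mask fill 54/100): 540 voxels remain
carve view 2 (along x, YZ-mask fill 77/100): 415 voxels remain
carve view 3 (along z, XY-mask fill 53/100): 220 voxels remain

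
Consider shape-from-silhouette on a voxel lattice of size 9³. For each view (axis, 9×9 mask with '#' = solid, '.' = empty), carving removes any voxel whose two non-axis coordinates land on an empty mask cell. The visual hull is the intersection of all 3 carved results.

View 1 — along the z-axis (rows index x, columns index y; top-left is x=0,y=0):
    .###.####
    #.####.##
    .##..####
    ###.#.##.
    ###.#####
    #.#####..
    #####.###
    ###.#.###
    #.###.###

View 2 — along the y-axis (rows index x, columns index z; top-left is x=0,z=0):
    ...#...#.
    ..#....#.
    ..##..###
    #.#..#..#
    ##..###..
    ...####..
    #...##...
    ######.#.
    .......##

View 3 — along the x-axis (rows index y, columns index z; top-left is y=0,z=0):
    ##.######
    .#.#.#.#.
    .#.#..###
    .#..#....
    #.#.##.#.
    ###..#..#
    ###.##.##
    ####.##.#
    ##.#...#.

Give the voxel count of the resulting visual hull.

remaining voxels: 141

initial block: 9^3 = 729
V1 z: intersect with XY mask (62 set) -- 558 left
V2 y: intersect with XZ mask (34 set) -- 233 left
V3 x: intersect with YZ mask (47 set) -- 141 left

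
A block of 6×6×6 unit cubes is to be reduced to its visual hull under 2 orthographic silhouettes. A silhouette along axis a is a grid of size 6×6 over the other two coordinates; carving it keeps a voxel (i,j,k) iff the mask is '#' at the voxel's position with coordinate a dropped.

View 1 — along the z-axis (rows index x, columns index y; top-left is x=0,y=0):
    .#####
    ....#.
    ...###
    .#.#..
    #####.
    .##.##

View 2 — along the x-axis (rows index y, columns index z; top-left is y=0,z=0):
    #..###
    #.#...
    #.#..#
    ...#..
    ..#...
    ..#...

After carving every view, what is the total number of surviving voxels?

full grid |V| = 216
V1 z: intersect with XY mask (20 set) -- 120 left
V2 x: intersect with YZ mask (12 set) -- 33 left

voxel count = 33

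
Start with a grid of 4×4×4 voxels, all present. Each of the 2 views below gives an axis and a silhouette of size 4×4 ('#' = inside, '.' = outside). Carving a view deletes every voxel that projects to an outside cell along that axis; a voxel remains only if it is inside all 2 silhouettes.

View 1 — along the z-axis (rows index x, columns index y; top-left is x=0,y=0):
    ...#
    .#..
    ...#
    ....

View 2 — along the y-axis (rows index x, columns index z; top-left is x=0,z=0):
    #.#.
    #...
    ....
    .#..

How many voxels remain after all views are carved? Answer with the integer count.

|visual hull| = 3

before carving: 64 voxels (4×4×4)
carve view 1 (along z, XY-mask fill 3/16): 12 voxels remain
carve view 2 (along y, XZ-mask fill 4/16): 3 voxels remain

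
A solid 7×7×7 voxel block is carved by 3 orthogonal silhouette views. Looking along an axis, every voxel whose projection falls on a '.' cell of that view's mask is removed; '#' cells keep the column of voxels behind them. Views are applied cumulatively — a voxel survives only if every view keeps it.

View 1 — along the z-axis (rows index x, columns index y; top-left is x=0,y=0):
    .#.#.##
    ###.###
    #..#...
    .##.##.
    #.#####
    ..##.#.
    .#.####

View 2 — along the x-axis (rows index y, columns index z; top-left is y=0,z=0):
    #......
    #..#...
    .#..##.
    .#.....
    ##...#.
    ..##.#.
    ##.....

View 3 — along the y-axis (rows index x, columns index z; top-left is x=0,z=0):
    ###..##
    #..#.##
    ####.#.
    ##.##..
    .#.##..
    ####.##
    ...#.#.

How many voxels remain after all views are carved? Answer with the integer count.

voxel count = 40

before carving: 343 voxels (7×7×7)
[1] z-view keeps 30 columns → grid now 210
[2] x-view keeps 15 columns → grid now 66
[3] y-view keeps 29 columns → grid now 40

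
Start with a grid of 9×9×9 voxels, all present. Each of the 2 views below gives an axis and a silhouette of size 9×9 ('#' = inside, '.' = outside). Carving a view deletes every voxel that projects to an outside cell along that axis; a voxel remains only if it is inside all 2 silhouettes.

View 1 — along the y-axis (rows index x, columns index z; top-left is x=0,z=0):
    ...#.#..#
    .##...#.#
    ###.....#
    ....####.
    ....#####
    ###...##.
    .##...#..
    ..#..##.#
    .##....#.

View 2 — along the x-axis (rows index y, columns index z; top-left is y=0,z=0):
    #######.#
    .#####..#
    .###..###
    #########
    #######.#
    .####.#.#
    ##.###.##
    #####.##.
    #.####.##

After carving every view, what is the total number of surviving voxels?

245 voxels

full grid |V| = 729
carve view 1 (along y, XZ-mask fill 35/81): 315 voxels remain
carve view 2 (along x, YZ-mask fill 64/81): 245 voxels remain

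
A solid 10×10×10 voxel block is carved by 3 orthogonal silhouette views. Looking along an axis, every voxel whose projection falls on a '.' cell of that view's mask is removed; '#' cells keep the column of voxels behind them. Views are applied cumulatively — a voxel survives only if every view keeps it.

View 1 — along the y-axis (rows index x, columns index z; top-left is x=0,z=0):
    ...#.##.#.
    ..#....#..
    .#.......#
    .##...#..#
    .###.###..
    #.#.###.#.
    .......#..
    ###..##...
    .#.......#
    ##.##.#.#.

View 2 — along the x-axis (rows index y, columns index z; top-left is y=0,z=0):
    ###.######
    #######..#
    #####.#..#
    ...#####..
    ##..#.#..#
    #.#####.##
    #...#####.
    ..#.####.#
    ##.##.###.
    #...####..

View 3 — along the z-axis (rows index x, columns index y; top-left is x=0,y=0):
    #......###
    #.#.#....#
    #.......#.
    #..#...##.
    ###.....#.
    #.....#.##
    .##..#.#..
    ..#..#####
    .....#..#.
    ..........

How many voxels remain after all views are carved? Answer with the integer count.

remaining voxels: 87

full grid |V| = 1000
  1. axis=1 (XZ plane), |mask|=38  ⇒  voxels=380
  2. axis=0 (YZ plane), |mask|=66  ⇒  voxels=250
  3. axis=2 (XY plane), |mask|=34  ⇒  voxels=87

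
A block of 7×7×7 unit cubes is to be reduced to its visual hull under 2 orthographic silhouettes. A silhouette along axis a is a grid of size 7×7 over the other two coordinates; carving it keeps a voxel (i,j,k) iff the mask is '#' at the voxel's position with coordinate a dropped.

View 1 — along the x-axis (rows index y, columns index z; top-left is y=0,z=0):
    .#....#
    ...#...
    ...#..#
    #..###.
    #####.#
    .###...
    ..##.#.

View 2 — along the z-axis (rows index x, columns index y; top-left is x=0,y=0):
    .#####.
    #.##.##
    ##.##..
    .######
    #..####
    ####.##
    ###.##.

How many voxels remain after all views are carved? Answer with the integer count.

before carving: 343 voxels (7×7×7)
V1 x: intersect with YZ mask (21 set) -- 147 left
V2 z: intersect with XY mask (36 set) -- 109 left

|visual hull| = 109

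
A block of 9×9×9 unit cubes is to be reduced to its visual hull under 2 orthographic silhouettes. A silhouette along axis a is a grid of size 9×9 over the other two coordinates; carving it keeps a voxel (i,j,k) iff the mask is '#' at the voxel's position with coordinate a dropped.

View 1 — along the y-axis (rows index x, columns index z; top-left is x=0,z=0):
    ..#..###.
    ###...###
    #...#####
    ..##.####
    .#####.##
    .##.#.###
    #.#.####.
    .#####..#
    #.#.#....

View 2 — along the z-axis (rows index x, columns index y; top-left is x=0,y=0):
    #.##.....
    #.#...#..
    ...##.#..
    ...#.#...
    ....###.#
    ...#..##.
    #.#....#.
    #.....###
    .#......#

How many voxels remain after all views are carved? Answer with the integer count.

remaining voxels: 154

full grid |V| = 729
V1 y: intersect with XZ mask (50 set) -- 450 left
V2 z: intersect with XY mask (27 set) -- 154 left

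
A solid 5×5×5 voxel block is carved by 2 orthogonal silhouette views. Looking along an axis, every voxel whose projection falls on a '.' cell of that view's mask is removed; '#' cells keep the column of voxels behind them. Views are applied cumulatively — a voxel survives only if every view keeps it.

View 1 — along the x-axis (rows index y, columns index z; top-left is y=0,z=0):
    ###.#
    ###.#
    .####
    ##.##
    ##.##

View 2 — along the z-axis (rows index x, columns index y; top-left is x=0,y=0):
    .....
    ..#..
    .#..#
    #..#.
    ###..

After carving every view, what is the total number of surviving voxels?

before carving: 125 voxels (5×5×5)
V1 x: intersect with YZ mask (20 set) -- 100 left
V2 z: intersect with XY mask (8 set) -- 32 left

|visual hull| = 32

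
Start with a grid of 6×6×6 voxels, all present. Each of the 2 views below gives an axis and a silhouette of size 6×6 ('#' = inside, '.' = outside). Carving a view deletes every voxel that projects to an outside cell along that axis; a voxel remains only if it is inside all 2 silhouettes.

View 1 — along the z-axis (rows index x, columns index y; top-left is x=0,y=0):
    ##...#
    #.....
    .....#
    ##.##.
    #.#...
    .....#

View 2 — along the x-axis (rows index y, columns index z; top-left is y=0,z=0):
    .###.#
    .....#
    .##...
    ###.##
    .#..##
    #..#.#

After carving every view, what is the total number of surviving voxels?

|visual hull| = 37

before carving: 216 voxels (6×6×6)
[1] z-view keeps 12 columns → grid now 72
[2] x-view keeps 18 columns → grid now 37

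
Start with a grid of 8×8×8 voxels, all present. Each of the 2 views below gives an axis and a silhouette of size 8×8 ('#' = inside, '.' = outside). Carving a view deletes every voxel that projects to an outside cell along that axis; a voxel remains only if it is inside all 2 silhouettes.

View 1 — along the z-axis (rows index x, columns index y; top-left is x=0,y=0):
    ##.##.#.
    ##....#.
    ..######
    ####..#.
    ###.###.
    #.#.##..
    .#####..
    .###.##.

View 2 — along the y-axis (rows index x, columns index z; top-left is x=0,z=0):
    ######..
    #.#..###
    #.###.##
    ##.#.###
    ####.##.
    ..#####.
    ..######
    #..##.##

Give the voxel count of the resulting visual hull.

initial block: 8^3 = 512
V1 z: intersect with XY mask (39 set) -- 312 left
V2 y: intersect with XZ mask (45 set) -- 222 left

voxel count = 222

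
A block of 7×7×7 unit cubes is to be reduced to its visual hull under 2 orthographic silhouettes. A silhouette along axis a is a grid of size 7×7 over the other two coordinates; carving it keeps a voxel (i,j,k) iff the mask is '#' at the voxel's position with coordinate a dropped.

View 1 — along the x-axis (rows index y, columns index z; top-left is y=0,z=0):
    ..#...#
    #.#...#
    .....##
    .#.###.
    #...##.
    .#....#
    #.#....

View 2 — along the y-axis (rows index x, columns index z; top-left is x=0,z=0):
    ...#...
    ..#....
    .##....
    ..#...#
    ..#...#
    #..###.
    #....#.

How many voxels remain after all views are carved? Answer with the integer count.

voxel count = 38

full grid |V| = 343
[1] x-view keeps 18 columns → grid now 126
[2] y-view keeps 14 columns → grid now 38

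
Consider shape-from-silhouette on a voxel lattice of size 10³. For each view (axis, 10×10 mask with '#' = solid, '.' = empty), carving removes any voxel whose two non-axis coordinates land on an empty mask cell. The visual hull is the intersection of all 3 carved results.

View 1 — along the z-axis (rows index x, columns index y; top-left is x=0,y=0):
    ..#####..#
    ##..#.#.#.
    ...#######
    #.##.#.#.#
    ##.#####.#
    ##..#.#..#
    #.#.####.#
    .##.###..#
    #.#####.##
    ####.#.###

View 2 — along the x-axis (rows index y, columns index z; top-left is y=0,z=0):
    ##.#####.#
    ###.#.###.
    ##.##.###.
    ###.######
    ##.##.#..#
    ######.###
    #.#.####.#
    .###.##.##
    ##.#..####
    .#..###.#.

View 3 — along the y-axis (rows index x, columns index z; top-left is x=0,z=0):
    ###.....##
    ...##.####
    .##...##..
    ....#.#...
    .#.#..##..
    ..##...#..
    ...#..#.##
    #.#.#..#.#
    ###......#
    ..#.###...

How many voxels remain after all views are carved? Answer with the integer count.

full grid |V| = 1000
[1] z-view keeps 66 columns → grid now 660
[2] x-view keeps 72 columns → grid now 471
[3] y-view keeps 41 columns → grid now 189

|visual hull| = 189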